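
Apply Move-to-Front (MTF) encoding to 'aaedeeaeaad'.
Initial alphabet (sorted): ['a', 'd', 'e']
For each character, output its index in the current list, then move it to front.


MTF encoding:
'a': index 0 in ['a', 'd', 'e'] -> ['a', 'd', 'e']
'a': index 0 in ['a', 'd', 'e'] -> ['a', 'd', 'e']
'e': index 2 in ['a', 'd', 'e'] -> ['e', 'a', 'd']
'd': index 2 in ['e', 'a', 'd'] -> ['d', 'e', 'a']
'e': index 1 in ['d', 'e', 'a'] -> ['e', 'd', 'a']
'e': index 0 in ['e', 'd', 'a'] -> ['e', 'd', 'a']
'a': index 2 in ['e', 'd', 'a'] -> ['a', 'e', 'd']
'e': index 1 in ['a', 'e', 'd'] -> ['e', 'a', 'd']
'a': index 1 in ['e', 'a', 'd'] -> ['a', 'e', 'd']
'a': index 0 in ['a', 'e', 'd'] -> ['a', 'e', 'd']
'd': index 2 in ['a', 'e', 'd'] -> ['d', 'a', 'e']


Output: [0, 0, 2, 2, 1, 0, 2, 1, 1, 0, 2]


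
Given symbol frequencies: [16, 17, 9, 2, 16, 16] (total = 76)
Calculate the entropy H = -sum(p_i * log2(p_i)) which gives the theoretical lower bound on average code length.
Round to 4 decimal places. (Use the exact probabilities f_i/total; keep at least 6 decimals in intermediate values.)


Per-symbol terms -p_i * log2(p_i) with p_i = f_i/76:
  p = 16/76 = 0.210526: log2(p) = -2.247928, -p*log2(p) = 0.473248
  p = 17/76 = 0.223684: log2(p) = -2.160465, -p*log2(p) = 0.483262
  p = 9/76 = 0.118421: log2(p) = -3.078003, -p*log2(p) = 0.364500
  p = 2/76 = 0.026316: log2(p) = -5.247928, -p*log2(p) = 0.138103
  p = 16/76 = 0.210526: log2(p) = -2.247928, -p*log2(p) = 0.473248
  p = 16/76 = 0.210526: log2(p) = -2.247928, -p*log2(p) = 0.473248
H = 0.473248 + 0.483262 + 0.364500 + 0.138103 + 0.473248 + 0.473248 = 2.405609

H = 2.4056 bits/symbol


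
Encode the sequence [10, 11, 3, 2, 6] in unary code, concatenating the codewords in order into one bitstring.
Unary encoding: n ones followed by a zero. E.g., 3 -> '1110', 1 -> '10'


Encode each number as n ones followed by a terminating 0:
  10 -> 11111111110 (11 bits)
  11 -> 111111111110 (12 bits)
  3 -> 1110 (4 bits)
  2 -> 110 (3 bits)
  6 -> 1111110 (7 bits)
Total length = 11 + 12 + 4 + 3 + 7 = 37 bits.

Unary([10, 11, 3, 2, 6]) = 1111111111011111111111011101101111110 (37 bits)


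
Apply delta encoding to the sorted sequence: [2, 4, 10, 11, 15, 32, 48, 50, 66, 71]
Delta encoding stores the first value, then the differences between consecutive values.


First value: 2
Deltas:
  4 - 2 = 2
  10 - 4 = 6
  11 - 10 = 1
  15 - 11 = 4
  32 - 15 = 17
  48 - 32 = 16
  50 - 48 = 2
  66 - 50 = 16
  71 - 66 = 5


Delta encoded: [2, 2, 6, 1, 4, 17, 16, 2, 16, 5]


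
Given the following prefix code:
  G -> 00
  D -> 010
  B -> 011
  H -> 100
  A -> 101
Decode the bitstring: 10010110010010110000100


Decoding step by step:
Bits 100 -> H
Bits 101 -> A
Bits 100 -> H
Bits 100 -> H
Bits 101 -> A
Bits 100 -> H
Bits 00 -> G
Bits 100 -> H


Decoded message: HAHHAHGH


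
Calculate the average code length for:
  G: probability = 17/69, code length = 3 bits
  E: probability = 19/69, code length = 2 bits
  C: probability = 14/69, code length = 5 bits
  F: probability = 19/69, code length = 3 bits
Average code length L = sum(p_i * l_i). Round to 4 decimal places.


Weighted contributions p_i * l_i:
  G: (17/69) * 3 = 51/69
  E: (19/69) * 2 = 38/69
  C: (14/69) * 5 = 70/69
  F: (19/69) * 3 = 57/69
Sum = (51 + 38 + 70 + 57)/69 = 216/69

L = 216/69 = 3.1304 bits/symbol


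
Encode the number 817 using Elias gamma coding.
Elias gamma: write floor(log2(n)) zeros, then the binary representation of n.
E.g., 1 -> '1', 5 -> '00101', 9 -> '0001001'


num_bits = floor(log2(817)) + 1 = 10
leading_zeros = num_bits - 1 = 9
binary(817) = 1100110001

Elias gamma(817) = '000000000' + '1100110001' = 0000000001100110001 (19 bits)


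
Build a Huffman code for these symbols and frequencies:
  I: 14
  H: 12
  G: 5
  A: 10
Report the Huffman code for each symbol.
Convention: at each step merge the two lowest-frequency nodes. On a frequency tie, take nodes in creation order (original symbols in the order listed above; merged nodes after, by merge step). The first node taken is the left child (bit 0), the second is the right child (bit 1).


Huffman tree construction:
Step 1: Merge G(5) + A(10) = 15
Step 2: Merge H(12) + I(14) = 26
Step 3: Merge (G+A)(15) + (H+I)(26) = 41
Read each symbol's code off the tree from the root (left child = 0, right child = 1).

Codes:
  I: 11 (length 2)
  H: 10 (length 2)
  G: 00 (length 2)
  A: 01 (length 2)
Average code length: 82/41 = 2.0000 bits/symbol


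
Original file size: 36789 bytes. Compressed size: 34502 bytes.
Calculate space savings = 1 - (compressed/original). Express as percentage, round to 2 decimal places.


ratio = compressed/original = 34502/36789 = 0.937835
savings = 1 - ratio = 1 - 0.937835 = 0.062165
as a percentage: 0.062165 * 100 = 6.22%

Space savings = 1 - 34502/36789 = 6.22%


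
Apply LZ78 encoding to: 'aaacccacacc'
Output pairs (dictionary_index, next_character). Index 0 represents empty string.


LZ78 encoding steps:
Dictionary: {0: ''}
Step 1: w='' (idx 0), next='a' -> output (0, 'a'), add 'a' as idx 1
Step 2: w='a' (idx 1), next='a' -> output (1, 'a'), add 'aa' as idx 2
Step 3: w='' (idx 0), next='c' -> output (0, 'c'), add 'c' as idx 3
Step 4: w='c' (idx 3), next='c' -> output (3, 'c'), add 'cc' as idx 4
Step 5: w='a' (idx 1), next='c' -> output (1, 'c'), add 'ac' as idx 5
Step 6: w='ac' (idx 5), next='c' -> output (5, 'c'), add 'acc' as idx 6


Encoded: [(0, 'a'), (1, 'a'), (0, 'c'), (3, 'c'), (1, 'c'), (5, 'c')]


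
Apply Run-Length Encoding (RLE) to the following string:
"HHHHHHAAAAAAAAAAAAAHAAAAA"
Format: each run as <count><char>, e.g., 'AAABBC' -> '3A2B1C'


Scanning runs left to right:
  i=0: run of 'H' x 6 -> '6H'
  i=6: run of 'A' x 13 -> '13A'
  i=19: run of 'H' x 1 -> '1H'
  i=20: run of 'A' x 5 -> '5A'

RLE = 6H13A1H5A


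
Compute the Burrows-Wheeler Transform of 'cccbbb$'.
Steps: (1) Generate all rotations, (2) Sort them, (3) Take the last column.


Rotations (sorted):
  0: $cccbbb -> last char: b
  1: b$cccbb -> last char: b
  2: bb$cccb -> last char: b
  3: bbb$ccc -> last char: c
  4: cbbb$cc -> last char: c
  5: ccbbb$c -> last char: c
  6: cccbbb$ -> last char: $


BWT = bbbccc$


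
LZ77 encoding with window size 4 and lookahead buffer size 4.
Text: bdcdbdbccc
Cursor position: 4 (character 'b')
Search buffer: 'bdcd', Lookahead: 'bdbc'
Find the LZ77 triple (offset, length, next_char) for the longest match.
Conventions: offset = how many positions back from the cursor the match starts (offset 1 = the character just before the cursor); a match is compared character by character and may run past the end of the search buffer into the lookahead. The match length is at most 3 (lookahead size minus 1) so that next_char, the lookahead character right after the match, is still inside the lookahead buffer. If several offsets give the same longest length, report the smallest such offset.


Try each offset into the search buffer:
  offset=1 (pos 3, char 'd'): match length 0
  offset=2 (pos 2, char 'c'): match length 0
  offset=3 (pos 1, char 'd'): match length 0
  offset=4 (pos 0, char 'b'): match length 2
Longest match has length 2 at offset 4.
next_char = character at position 4 + 2 = 6 -> 'b'

Best match: offset=4, length=2 (matching 'bd' starting at position 0)
LZ77 triple: (4, 2, 'b')


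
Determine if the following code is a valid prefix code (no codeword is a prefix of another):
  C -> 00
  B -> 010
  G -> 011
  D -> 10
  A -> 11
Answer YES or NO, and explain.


Checking each pair (does one codeword prefix another?):
  C='00' vs B='010': no prefix
  C='00' vs G='011': no prefix
  C='00' vs D='10': no prefix
  C='00' vs A='11': no prefix
  B='010' vs C='00': no prefix
  B='010' vs G='011': no prefix
  B='010' vs D='10': no prefix
  B='010' vs A='11': no prefix
  G='011' vs C='00': no prefix
  G='011' vs B='010': no prefix
  G='011' vs D='10': no prefix
  G='011' vs A='11': no prefix
  D='10' vs C='00': no prefix
  D='10' vs B='010': no prefix
  D='10' vs G='011': no prefix
  D='10' vs A='11': no prefix
  A='11' vs C='00': no prefix
  A='11' vs B='010': no prefix
  A='11' vs G='011': no prefix
  A='11' vs D='10': no prefix
No violation found over all pairs.

YES -- this is a valid prefix code. No codeword is a prefix of any other codeword.


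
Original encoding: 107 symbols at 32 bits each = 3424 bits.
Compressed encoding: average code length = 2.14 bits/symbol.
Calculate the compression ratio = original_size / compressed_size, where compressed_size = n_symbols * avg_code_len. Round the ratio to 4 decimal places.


original_size = n_symbols * orig_bits = 107 * 32 = 3424 bits
compressed_size = n_symbols * avg_code_len = 107 * 2.14 = 228.98 bits
ratio = original_size / compressed_size = 3424 / 228.98 = 14.9533

Compression ratio = 14.9533


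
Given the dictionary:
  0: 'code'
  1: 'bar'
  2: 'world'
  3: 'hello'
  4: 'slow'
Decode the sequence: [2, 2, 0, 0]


Look up each index in the dictionary:
  2 -> 'world'
  2 -> 'world'
  0 -> 'code'
  0 -> 'code'

Decoded: "world world code code"


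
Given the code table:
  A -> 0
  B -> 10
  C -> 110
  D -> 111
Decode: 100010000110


Decoding:
10 -> B
0 -> A
0 -> A
10 -> B
0 -> A
0 -> A
0 -> A
110 -> C


Result: BAABAAAC


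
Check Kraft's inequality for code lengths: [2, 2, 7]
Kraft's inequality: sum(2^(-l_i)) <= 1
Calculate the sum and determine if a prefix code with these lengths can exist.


Sum = 2^(-2) + 2^(-2) + 2^(-7)
    = 0.25 + 0.25 + 0.0078125
    = 65/128 = 0.5078125
Since 0.5078125 <= 1, Kraft's inequality IS satisfied.
A prefix code with these lengths CAN exist.

Kraft sum = 0.5078125. Satisfied.


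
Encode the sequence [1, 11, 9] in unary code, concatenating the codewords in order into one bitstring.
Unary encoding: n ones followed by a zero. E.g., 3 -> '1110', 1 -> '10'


Encode each number as n ones followed by a terminating 0:
  1 -> 10 (2 bits)
  11 -> 111111111110 (12 bits)
  9 -> 1111111110 (10 bits)
Total length = 2 + 12 + 10 = 24 bits.

Unary([1, 11, 9]) = 101111111111101111111110 (24 bits)


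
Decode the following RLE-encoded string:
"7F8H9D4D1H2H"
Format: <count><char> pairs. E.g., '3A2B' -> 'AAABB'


Expanding each <count><char> pair:
  7F -> 'FFFFFFF'
  8H -> 'HHHHHHHH'
  9D -> 'DDDDDDDDD'
  4D -> 'DDDD'
  1H -> 'H'
  2H -> 'HH'

Decoded = FFFFFFFHHHHHHHHDDDDDDDDDDDDDHHH


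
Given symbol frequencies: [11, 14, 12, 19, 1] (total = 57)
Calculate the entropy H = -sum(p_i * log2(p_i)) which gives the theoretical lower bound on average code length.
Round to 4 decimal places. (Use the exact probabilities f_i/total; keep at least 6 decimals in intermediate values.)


Per-symbol terms -p_i * log2(p_i) with p_i = f_i/57:
  p = 11/57 = 0.192982: log2(p) = -2.373458, -p*log2(p) = 0.458036
  p = 14/57 = 0.245614: log2(p) = -2.025535, -p*log2(p) = 0.497500
  p = 12/57 = 0.210526: log2(p) = -2.247928, -p*log2(p) = 0.473248
  p = 19/57 = 0.333333: log2(p) = -1.584963, -p*log2(p) = 0.528321
  p = 1/57 = 0.017544: log2(p) = -5.832890, -p*log2(p) = 0.102331
H = 0.458036 + 0.497500 + 0.473248 + 0.528321 + 0.102331 = 2.059436

H = 2.0594 bits/symbol


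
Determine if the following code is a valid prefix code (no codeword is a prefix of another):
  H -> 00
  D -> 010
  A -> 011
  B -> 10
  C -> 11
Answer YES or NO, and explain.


Checking each pair (does one codeword prefix another?):
  H='00' vs D='010': no prefix
  H='00' vs A='011': no prefix
  H='00' vs B='10': no prefix
  H='00' vs C='11': no prefix
  D='010' vs H='00': no prefix
  D='010' vs A='011': no prefix
  D='010' vs B='10': no prefix
  D='010' vs C='11': no prefix
  A='011' vs H='00': no prefix
  A='011' vs D='010': no prefix
  A='011' vs B='10': no prefix
  A='011' vs C='11': no prefix
  B='10' vs H='00': no prefix
  B='10' vs D='010': no prefix
  B='10' vs A='011': no prefix
  B='10' vs C='11': no prefix
  C='11' vs H='00': no prefix
  C='11' vs D='010': no prefix
  C='11' vs A='011': no prefix
  C='11' vs B='10': no prefix
No violation found over all pairs.

YES -- this is a valid prefix code. No codeword is a prefix of any other codeword.


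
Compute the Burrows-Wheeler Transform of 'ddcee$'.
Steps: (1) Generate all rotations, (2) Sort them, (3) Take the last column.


Rotations (sorted):
  0: $ddcee -> last char: e
  1: cee$dd -> last char: d
  2: dcee$d -> last char: d
  3: ddcee$ -> last char: $
  4: e$ddce -> last char: e
  5: ee$ddc -> last char: c


BWT = edd$ec


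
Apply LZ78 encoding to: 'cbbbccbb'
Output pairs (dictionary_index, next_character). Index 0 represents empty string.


LZ78 encoding steps:
Dictionary: {0: ''}
Step 1: w='' (idx 0), next='c' -> output (0, 'c'), add 'c' as idx 1
Step 2: w='' (idx 0), next='b' -> output (0, 'b'), add 'b' as idx 2
Step 3: w='b' (idx 2), next='b' -> output (2, 'b'), add 'bb' as idx 3
Step 4: w='c' (idx 1), next='c' -> output (1, 'c'), add 'cc' as idx 4
Step 5: w='bb' (idx 3), end of input -> output (3, '')


Encoded: [(0, 'c'), (0, 'b'), (2, 'b'), (1, 'c'), (3, '')]


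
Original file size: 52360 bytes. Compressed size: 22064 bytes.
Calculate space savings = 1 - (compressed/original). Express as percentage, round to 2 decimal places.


ratio = compressed/original = 22064/52360 = 0.42139
savings = 1 - ratio = 1 - 0.42139 = 0.57861
as a percentage: 0.57861 * 100 = 57.86%

Space savings = 1 - 22064/52360 = 57.86%


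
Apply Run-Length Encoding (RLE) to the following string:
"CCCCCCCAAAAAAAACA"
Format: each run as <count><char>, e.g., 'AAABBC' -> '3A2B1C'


Scanning runs left to right:
  i=0: run of 'C' x 7 -> '7C'
  i=7: run of 'A' x 8 -> '8A'
  i=15: run of 'C' x 1 -> '1C'
  i=16: run of 'A' x 1 -> '1A'

RLE = 7C8A1C1A


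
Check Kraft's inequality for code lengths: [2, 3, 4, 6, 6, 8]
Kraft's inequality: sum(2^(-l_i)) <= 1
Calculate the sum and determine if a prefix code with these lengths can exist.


Sum = 2^(-2) + 2^(-3) + 2^(-4) + 2^(-6) + 2^(-6) + 2^(-8)
    = 0.25 + 0.125 + 0.0625 + 0.015625 + 0.015625 + 0.00390625
    = 121/256 = 0.47265625
Since 0.47265625 <= 1, Kraft's inequality IS satisfied.
A prefix code with these lengths CAN exist.

Kraft sum = 0.47265625. Satisfied.


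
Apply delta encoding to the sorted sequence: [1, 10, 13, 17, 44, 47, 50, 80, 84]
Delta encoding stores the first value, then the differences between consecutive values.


First value: 1
Deltas:
  10 - 1 = 9
  13 - 10 = 3
  17 - 13 = 4
  44 - 17 = 27
  47 - 44 = 3
  50 - 47 = 3
  80 - 50 = 30
  84 - 80 = 4


Delta encoded: [1, 9, 3, 4, 27, 3, 3, 30, 4]


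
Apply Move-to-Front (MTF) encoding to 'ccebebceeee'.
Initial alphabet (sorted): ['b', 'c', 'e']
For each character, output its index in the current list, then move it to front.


MTF encoding:
'c': index 1 in ['b', 'c', 'e'] -> ['c', 'b', 'e']
'c': index 0 in ['c', 'b', 'e'] -> ['c', 'b', 'e']
'e': index 2 in ['c', 'b', 'e'] -> ['e', 'c', 'b']
'b': index 2 in ['e', 'c', 'b'] -> ['b', 'e', 'c']
'e': index 1 in ['b', 'e', 'c'] -> ['e', 'b', 'c']
'b': index 1 in ['e', 'b', 'c'] -> ['b', 'e', 'c']
'c': index 2 in ['b', 'e', 'c'] -> ['c', 'b', 'e']
'e': index 2 in ['c', 'b', 'e'] -> ['e', 'c', 'b']
'e': index 0 in ['e', 'c', 'b'] -> ['e', 'c', 'b']
'e': index 0 in ['e', 'c', 'b'] -> ['e', 'c', 'b']
'e': index 0 in ['e', 'c', 'b'] -> ['e', 'c', 'b']


Output: [1, 0, 2, 2, 1, 1, 2, 2, 0, 0, 0]


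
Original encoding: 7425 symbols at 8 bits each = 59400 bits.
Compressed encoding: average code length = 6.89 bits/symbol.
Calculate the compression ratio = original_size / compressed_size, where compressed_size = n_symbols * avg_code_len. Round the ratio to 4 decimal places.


original_size = n_symbols * orig_bits = 7425 * 8 = 59400 bits
compressed_size = n_symbols * avg_code_len = 7425 * 6.89 = 51158.25 bits
ratio = original_size / compressed_size = 59400 / 51158.25 = 1.1611

Compression ratio = 1.1611


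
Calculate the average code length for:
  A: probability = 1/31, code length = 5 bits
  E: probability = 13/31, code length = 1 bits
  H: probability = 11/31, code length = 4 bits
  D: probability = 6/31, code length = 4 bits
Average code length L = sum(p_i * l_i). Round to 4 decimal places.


Weighted contributions p_i * l_i:
  A: (1/31) * 5 = 5/31
  E: (13/31) * 1 = 13/31
  H: (11/31) * 4 = 44/31
  D: (6/31) * 4 = 24/31
Sum = (5 + 13 + 44 + 24)/31 = 86/31

L = 86/31 = 2.7742 bits/symbol


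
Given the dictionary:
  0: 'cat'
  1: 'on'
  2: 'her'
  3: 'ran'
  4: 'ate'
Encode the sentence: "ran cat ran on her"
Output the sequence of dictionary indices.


Look up each word in the dictionary:
  'ran' -> 3
  'cat' -> 0
  'ran' -> 3
  'on' -> 1
  'her' -> 2

Encoded: [3, 0, 3, 1, 2]


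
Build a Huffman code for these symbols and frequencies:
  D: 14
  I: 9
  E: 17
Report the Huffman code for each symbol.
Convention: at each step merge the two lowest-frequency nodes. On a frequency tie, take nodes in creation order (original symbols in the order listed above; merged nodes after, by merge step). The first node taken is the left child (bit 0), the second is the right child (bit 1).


Huffman tree construction:
Step 1: Merge I(9) + D(14) = 23
Step 2: Merge E(17) + (I+D)(23) = 40
Read each symbol's code off the tree from the root (left child = 0, right child = 1).

Codes:
  D: 11 (length 2)
  I: 10 (length 2)
  E: 0 (length 1)
Average code length: 63/40 = 1.5750 bits/symbol


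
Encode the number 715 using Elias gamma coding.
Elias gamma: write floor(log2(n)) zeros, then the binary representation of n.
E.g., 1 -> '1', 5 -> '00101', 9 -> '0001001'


num_bits = floor(log2(715)) + 1 = 10
leading_zeros = num_bits - 1 = 9
binary(715) = 1011001011

Elias gamma(715) = '000000000' + '1011001011' = 0000000001011001011 (19 bits)


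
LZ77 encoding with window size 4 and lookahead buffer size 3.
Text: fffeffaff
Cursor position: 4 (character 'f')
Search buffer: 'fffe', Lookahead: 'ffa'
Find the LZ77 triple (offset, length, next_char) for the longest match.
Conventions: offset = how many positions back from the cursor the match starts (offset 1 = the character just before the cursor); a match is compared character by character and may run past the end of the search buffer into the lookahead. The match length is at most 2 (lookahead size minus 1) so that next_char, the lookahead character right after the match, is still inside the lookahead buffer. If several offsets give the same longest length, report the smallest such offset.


Try each offset into the search buffer:
  offset=1 (pos 3, char 'e'): match length 0
  offset=2 (pos 2, char 'f'): match length 1
  offset=3 (pos 1, char 'f'): match length 2
  offset=4 (pos 0, char 'f'): match length 2
Longest match has length 2, found at offsets 3, 4; take the smallest, offset 3.
next_char = character at position 4 + 2 = 6 -> 'a'

Best match: offset=3, length=2 (matching 'ff' starting at position 1)
LZ77 triple: (3, 2, 'a')


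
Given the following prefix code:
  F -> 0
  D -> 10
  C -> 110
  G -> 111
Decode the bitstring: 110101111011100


Decoding step by step:
Bits 110 -> C
Bits 10 -> D
Bits 111 -> G
Bits 10 -> D
Bits 111 -> G
Bits 0 -> F
Bits 0 -> F


Decoded message: CDGDGFF


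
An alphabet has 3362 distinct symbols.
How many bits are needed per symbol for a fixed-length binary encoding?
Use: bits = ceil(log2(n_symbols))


log2(3362) = 11.7151
Bracket: 2^11 = 2048 < 3362 <= 2^12 = 4096
So ceil(log2(3362)) = 12

bits = ceil(log2(3362)) = ceil(11.7151) = 12 bits


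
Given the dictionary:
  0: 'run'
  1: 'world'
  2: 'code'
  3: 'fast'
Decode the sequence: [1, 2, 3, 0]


Look up each index in the dictionary:
  1 -> 'world'
  2 -> 'code'
  3 -> 'fast'
  0 -> 'run'

Decoded: "world code fast run"


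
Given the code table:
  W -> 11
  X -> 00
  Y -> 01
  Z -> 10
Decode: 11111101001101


Decoding:
11 -> W
11 -> W
11 -> W
01 -> Y
00 -> X
11 -> W
01 -> Y


Result: WWWYXWY


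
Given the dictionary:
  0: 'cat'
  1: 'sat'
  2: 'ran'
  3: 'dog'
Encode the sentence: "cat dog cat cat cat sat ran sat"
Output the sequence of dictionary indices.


Look up each word in the dictionary:
  'cat' -> 0
  'dog' -> 3
  'cat' -> 0
  'cat' -> 0
  'cat' -> 0
  'sat' -> 1
  'ran' -> 2
  'sat' -> 1

Encoded: [0, 3, 0, 0, 0, 1, 2, 1]


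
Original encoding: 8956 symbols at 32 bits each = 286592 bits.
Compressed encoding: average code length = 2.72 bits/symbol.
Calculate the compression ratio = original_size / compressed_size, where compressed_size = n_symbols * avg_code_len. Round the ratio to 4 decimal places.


original_size = n_symbols * orig_bits = 8956 * 32 = 286592 bits
compressed_size = n_symbols * avg_code_len = 8956 * 2.72 = 24360.32 bits
ratio = original_size / compressed_size = 286592 / 24360.32 = 11.7647

Compression ratio = 11.7647


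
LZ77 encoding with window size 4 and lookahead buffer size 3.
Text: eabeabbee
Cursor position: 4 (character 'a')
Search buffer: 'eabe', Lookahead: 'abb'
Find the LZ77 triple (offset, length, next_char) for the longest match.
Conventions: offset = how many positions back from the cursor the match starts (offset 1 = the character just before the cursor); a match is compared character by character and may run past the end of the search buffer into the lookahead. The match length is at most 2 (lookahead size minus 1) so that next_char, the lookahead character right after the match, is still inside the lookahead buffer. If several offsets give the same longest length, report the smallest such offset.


Try each offset into the search buffer:
  offset=1 (pos 3, char 'e'): match length 0
  offset=2 (pos 2, char 'b'): match length 0
  offset=3 (pos 1, char 'a'): match length 2
  offset=4 (pos 0, char 'e'): match length 0
Longest match has length 2 at offset 3.
next_char = character at position 4 + 2 = 6 -> 'b'

Best match: offset=3, length=2 (matching 'ab' starting at position 1)
LZ77 triple: (3, 2, 'b')


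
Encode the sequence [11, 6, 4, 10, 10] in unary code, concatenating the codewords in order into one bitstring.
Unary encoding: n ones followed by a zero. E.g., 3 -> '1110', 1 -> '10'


Encode each number as n ones followed by a terminating 0:
  11 -> 111111111110 (12 bits)
  6 -> 1111110 (7 bits)
  4 -> 11110 (5 bits)
  10 -> 11111111110 (11 bits)
  10 -> 11111111110 (11 bits)
Total length = 12 + 7 + 5 + 11 + 11 = 46 bits.

Unary([11, 6, 4, 10, 10]) = 1111111111101111110111101111111111011111111110 (46 bits)


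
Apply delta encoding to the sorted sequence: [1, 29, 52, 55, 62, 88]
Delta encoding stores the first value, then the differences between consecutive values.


First value: 1
Deltas:
  29 - 1 = 28
  52 - 29 = 23
  55 - 52 = 3
  62 - 55 = 7
  88 - 62 = 26


Delta encoded: [1, 28, 23, 3, 7, 26]


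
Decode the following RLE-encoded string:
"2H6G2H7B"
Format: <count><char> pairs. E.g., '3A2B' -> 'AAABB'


Expanding each <count><char> pair:
  2H -> 'HH'
  6G -> 'GGGGGG'
  2H -> 'HH'
  7B -> 'BBBBBBB'

Decoded = HHGGGGGGHHBBBBBBB


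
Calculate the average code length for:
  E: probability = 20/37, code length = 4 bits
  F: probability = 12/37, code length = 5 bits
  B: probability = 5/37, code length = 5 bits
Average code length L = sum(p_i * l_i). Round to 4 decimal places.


Weighted contributions p_i * l_i:
  E: (20/37) * 4 = 80/37
  F: (12/37) * 5 = 60/37
  B: (5/37) * 5 = 25/37
Sum = (80 + 60 + 25)/37 = 165/37

L = 165/37 = 4.4595 bits/symbol


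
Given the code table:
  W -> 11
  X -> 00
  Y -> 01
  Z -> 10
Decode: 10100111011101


Decoding:
10 -> Z
10 -> Z
01 -> Y
11 -> W
01 -> Y
11 -> W
01 -> Y


Result: ZZYWYWY


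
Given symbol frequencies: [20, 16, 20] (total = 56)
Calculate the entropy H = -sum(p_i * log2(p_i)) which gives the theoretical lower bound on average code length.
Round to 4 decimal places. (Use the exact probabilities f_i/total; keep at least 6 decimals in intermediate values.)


Per-symbol terms -p_i * log2(p_i) with p_i = f_i/56:
  p = 20/56 = 0.357143: log2(p) = -1.485427, -p*log2(p) = 0.530510
  p = 16/56 = 0.285714: log2(p) = -1.807355, -p*log2(p) = 0.516387
  p = 20/56 = 0.357143: log2(p) = -1.485427, -p*log2(p) = 0.530510
H = 0.530510 + 0.516387 + 0.530510 = 1.577407

H = 1.5774 bits/symbol


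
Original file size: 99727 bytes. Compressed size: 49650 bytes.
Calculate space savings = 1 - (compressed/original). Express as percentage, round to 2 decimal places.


ratio = compressed/original = 49650/99727 = 0.497859
savings = 1 - ratio = 1 - 0.497859 = 0.502141
as a percentage: 0.502141 * 100 = 50.21%

Space savings = 1 - 49650/99727 = 50.21%


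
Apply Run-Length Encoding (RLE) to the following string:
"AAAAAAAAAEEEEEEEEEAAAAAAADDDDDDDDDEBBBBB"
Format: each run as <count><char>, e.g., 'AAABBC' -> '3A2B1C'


Scanning runs left to right:
  i=0: run of 'A' x 9 -> '9A'
  i=9: run of 'E' x 9 -> '9E'
  i=18: run of 'A' x 7 -> '7A'
  i=25: run of 'D' x 9 -> '9D'
  i=34: run of 'E' x 1 -> '1E'
  i=35: run of 'B' x 5 -> '5B'

RLE = 9A9E7A9D1E5B


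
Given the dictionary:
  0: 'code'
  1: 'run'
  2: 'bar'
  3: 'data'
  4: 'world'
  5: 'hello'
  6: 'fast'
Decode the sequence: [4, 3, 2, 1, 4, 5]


Look up each index in the dictionary:
  4 -> 'world'
  3 -> 'data'
  2 -> 'bar'
  1 -> 'run'
  4 -> 'world'
  5 -> 'hello'

Decoded: "world data bar run world hello"


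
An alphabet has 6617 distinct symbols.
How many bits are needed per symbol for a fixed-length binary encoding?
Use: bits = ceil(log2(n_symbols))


log2(6617) = 12.692
Bracket: 2^12 = 4096 < 6617 <= 2^13 = 8192
So ceil(log2(6617)) = 13

bits = ceil(log2(6617)) = ceil(12.692) = 13 bits


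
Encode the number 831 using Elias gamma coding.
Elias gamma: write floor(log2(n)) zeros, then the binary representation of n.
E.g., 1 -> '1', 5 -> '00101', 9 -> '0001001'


num_bits = floor(log2(831)) + 1 = 10
leading_zeros = num_bits - 1 = 9
binary(831) = 1100111111

Elias gamma(831) = '000000000' + '1100111111' = 0000000001100111111 (19 bits)


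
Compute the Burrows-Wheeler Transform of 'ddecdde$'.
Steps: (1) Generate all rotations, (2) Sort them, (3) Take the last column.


Rotations (sorted):
  0: $ddecdde -> last char: e
  1: cdde$dde -> last char: e
  2: dde$ddec -> last char: c
  3: ddecdde$ -> last char: $
  4: de$ddecd -> last char: d
  5: decdde$d -> last char: d
  6: e$ddecdd -> last char: d
  7: ecdde$dd -> last char: d


BWT = eec$dddd


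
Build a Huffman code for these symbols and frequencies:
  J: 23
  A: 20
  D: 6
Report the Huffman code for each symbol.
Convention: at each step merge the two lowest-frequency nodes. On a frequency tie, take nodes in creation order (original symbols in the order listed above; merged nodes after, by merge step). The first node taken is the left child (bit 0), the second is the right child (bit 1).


Huffman tree construction:
Step 1: Merge D(6) + A(20) = 26
Step 2: Merge J(23) + (D+A)(26) = 49
Read each symbol's code off the tree from the root (left child = 0, right child = 1).

Codes:
  J: 0 (length 1)
  A: 11 (length 2)
  D: 10 (length 2)
Average code length: 75/49 = 1.5306 bits/symbol


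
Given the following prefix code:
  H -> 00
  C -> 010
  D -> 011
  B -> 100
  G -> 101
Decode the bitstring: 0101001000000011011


Decoding step by step:
Bits 010 -> C
Bits 100 -> B
Bits 100 -> B
Bits 00 -> H
Bits 00 -> H
Bits 011 -> D
Bits 011 -> D


Decoded message: CBBHHDD


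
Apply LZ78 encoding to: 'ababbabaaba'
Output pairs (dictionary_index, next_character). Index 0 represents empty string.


LZ78 encoding steps:
Dictionary: {0: ''}
Step 1: w='' (idx 0), next='a' -> output (0, 'a'), add 'a' as idx 1
Step 2: w='' (idx 0), next='b' -> output (0, 'b'), add 'b' as idx 2
Step 3: w='a' (idx 1), next='b' -> output (1, 'b'), add 'ab' as idx 3
Step 4: w='b' (idx 2), next='a' -> output (2, 'a'), add 'ba' as idx 4
Step 5: w='ba' (idx 4), next='a' -> output (4, 'a'), add 'baa' as idx 5
Step 6: w='ba' (idx 4), end of input -> output (4, '')


Encoded: [(0, 'a'), (0, 'b'), (1, 'b'), (2, 'a'), (4, 'a'), (4, '')]


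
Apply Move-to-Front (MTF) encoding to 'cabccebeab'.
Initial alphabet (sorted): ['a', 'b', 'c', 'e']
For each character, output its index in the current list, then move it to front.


MTF encoding:
'c': index 2 in ['a', 'b', 'c', 'e'] -> ['c', 'a', 'b', 'e']
'a': index 1 in ['c', 'a', 'b', 'e'] -> ['a', 'c', 'b', 'e']
'b': index 2 in ['a', 'c', 'b', 'e'] -> ['b', 'a', 'c', 'e']
'c': index 2 in ['b', 'a', 'c', 'e'] -> ['c', 'b', 'a', 'e']
'c': index 0 in ['c', 'b', 'a', 'e'] -> ['c', 'b', 'a', 'e']
'e': index 3 in ['c', 'b', 'a', 'e'] -> ['e', 'c', 'b', 'a']
'b': index 2 in ['e', 'c', 'b', 'a'] -> ['b', 'e', 'c', 'a']
'e': index 1 in ['b', 'e', 'c', 'a'] -> ['e', 'b', 'c', 'a']
'a': index 3 in ['e', 'b', 'c', 'a'] -> ['a', 'e', 'b', 'c']
'b': index 2 in ['a', 'e', 'b', 'c'] -> ['b', 'a', 'e', 'c']


Output: [2, 1, 2, 2, 0, 3, 2, 1, 3, 2]


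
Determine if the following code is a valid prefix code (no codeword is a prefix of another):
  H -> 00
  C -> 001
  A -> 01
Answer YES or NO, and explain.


Checking each pair (does one codeword prefix another?):
  H='00' vs C='001': prefix -- VIOLATION

NO -- this is NOT a valid prefix code. H (00) is a prefix of C (001).


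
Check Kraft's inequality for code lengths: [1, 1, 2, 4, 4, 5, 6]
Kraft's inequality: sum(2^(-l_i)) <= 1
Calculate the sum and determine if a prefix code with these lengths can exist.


Sum = 2^(-1) + 2^(-1) + 2^(-2) + 2^(-4) + 2^(-4) + 2^(-5) + 2^(-6)
    = 0.5 + 0.5 + 0.25 + 0.0625 + 0.0625 + 0.03125 + 0.015625
    = 91/64 = 1.421875
Since 1.421875 > 1, Kraft's inequality is NOT satisfied.
A prefix code with these lengths CANNOT exist.

Kraft sum = 1.421875. Not satisfied.


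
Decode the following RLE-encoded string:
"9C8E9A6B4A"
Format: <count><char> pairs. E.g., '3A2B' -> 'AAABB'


Expanding each <count><char> pair:
  9C -> 'CCCCCCCCC'
  8E -> 'EEEEEEEE'
  9A -> 'AAAAAAAAA'
  6B -> 'BBBBBB'
  4A -> 'AAAA'

Decoded = CCCCCCCCCEEEEEEEEAAAAAAAAABBBBBBAAAA


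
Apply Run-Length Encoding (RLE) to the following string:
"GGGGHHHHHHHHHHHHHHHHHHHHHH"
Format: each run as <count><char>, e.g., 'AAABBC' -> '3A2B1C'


Scanning runs left to right:
  i=0: run of 'G' x 4 -> '4G'
  i=4: run of 'H' x 22 -> '22H'

RLE = 4G22H


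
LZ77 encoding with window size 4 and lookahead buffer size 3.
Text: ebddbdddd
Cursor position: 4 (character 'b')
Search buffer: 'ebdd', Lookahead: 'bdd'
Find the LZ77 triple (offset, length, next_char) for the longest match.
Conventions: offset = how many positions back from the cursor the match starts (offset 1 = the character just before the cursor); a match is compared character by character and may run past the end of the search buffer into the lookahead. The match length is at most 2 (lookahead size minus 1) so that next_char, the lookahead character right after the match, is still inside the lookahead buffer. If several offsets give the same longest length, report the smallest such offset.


Try each offset into the search buffer:
  offset=1 (pos 3, char 'd'): match length 0
  offset=2 (pos 2, char 'd'): match length 0
  offset=3 (pos 1, char 'b'): match length 2
  offset=4 (pos 0, char 'e'): match length 0
Longest match has length 2 at offset 3.
next_char = character at position 4 + 2 = 6 -> 'd'

Best match: offset=3, length=2 (matching 'bd' starting at position 1)
LZ77 triple: (3, 2, 'd')


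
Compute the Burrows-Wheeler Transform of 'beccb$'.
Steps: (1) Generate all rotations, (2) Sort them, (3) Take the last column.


Rotations (sorted):
  0: $beccb -> last char: b
  1: b$becc -> last char: c
  2: beccb$ -> last char: $
  3: cb$bec -> last char: c
  4: ccb$be -> last char: e
  5: eccb$b -> last char: b


BWT = bc$ceb


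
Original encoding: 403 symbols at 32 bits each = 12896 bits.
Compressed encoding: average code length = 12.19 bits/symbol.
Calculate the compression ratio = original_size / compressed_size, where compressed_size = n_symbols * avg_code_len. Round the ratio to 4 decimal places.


original_size = n_symbols * orig_bits = 403 * 32 = 12896 bits
compressed_size = n_symbols * avg_code_len = 403 * 12.19 = 4912.57 bits
ratio = original_size / compressed_size = 12896 / 4912.57 = 2.6251

Compression ratio = 2.6251


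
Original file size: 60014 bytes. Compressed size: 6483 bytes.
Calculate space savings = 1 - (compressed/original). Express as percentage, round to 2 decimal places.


ratio = compressed/original = 6483/60014 = 0.108025
savings = 1 - ratio = 1 - 0.108025 = 0.891975
as a percentage: 0.891975 * 100 = 89.2%

Space savings = 1 - 6483/60014 = 89.2%


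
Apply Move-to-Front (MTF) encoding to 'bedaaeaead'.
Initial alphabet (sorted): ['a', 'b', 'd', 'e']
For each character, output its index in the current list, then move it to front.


MTF encoding:
'b': index 1 in ['a', 'b', 'd', 'e'] -> ['b', 'a', 'd', 'e']
'e': index 3 in ['b', 'a', 'd', 'e'] -> ['e', 'b', 'a', 'd']
'd': index 3 in ['e', 'b', 'a', 'd'] -> ['d', 'e', 'b', 'a']
'a': index 3 in ['d', 'e', 'b', 'a'] -> ['a', 'd', 'e', 'b']
'a': index 0 in ['a', 'd', 'e', 'b'] -> ['a', 'd', 'e', 'b']
'e': index 2 in ['a', 'd', 'e', 'b'] -> ['e', 'a', 'd', 'b']
'a': index 1 in ['e', 'a', 'd', 'b'] -> ['a', 'e', 'd', 'b']
'e': index 1 in ['a', 'e', 'd', 'b'] -> ['e', 'a', 'd', 'b']
'a': index 1 in ['e', 'a', 'd', 'b'] -> ['a', 'e', 'd', 'b']
'd': index 2 in ['a', 'e', 'd', 'b'] -> ['d', 'a', 'e', 'b']


Output: [1, 3, 3, 3, 0, 2, 1, 1, 1, 2]


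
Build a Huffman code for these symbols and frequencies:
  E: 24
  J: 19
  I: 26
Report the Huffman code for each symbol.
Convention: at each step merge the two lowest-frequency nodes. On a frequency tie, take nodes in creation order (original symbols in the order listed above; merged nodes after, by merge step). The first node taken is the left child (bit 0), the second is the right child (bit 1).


Huffman tree construction:
Step 1: Merge J(19) + E(24) = 43
Step 2: Merge I(26) + (J+E)(43) = 69
Read each symbol's code off the tree from the root (left child = 0, right child = 1).

Codes:
  E: 11 (length 2)
  J: 10 (length 2)
  I: 0 (length 1)
Average code length: 112/69 = 1.6232 bits/symbol


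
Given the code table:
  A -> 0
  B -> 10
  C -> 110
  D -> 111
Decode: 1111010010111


Decoding:
111 -> D
10 -> B
10 -> B
0 -> A
10 -> B
111 -> D


Result: DBBABD


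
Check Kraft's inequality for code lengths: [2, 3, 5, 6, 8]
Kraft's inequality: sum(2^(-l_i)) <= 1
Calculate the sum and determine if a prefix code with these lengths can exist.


Sum = 2^(-2) + 2^(-3) + 2^(-5) + 2^(-6) + 2^(-8)
    = 0.25 + 0.125 + 0.03125 + 0.015625 + 0.00390625
    = 109/256 = 0.42578125
Since 0.42578125 <= 1, Kraft's inequality IS satisfied.
A prefix code with these lengths CAN exist.

Kraft sum = 0.42578125. Satisfied.


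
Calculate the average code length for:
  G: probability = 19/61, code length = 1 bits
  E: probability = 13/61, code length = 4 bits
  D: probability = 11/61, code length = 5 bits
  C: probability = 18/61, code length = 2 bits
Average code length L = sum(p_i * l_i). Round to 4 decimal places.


Weighted contributions p_i * l_i:
  G: (19/61) * 1 = 19/61
  E: (13/61) * 4 = 52/61
  D: (11/61) * 5 = 55/61
  C: (18/61) * 2 = 36/61
Sum = (19 + 52 + 55 + 36)/61 = 162/61

L = 162/61 = 2.6557 bits/symbol


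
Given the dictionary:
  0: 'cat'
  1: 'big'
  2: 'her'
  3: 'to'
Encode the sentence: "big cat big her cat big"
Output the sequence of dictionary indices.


Look up each word in the dictionary:
  'big' -> 1
  'cat' -> 0
  'big' -> 1
  'her' -> 2
  'cat' -> 0
  'big' -> 1

Encoded: [1, 0, 1, 2, 0, 1]


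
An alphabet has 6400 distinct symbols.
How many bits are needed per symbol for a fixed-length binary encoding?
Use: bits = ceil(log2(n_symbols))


log2(6400) = 12.6439
Bracket: 2^12 = 4096 < 6400 <= 2^13 = 8192
So ceil(log2(6400)) = 13

bits = ceil(log2(6400)) = ceil(12.6439) = 13 bits


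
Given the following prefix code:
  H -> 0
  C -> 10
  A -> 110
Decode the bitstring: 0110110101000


Decoding step by step:
Bits 0 -> H
Bits 110 -> A
Bits 110 -> A
Bits 10 -> C
Bits 10 -> C
Bits 0 -> H
Bits 0 -> H


Decoded message: HAACCHH


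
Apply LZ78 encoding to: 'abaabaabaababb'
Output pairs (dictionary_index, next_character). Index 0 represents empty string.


LZ78 encoding steps:
Dictionary: {0: ''}
Step 1: w='' (idx 0), next='a' -> output (0, 'a'), add 'a' as idx 1
Step 2: w='' (idx 0), next='b' -> output (0, 'b'), add 'b' as idx 2
Step 3: w='a' (idx 1), next='a' -> output (1, 'a'), add 'aa' as idx 3
Step 4: w='b' (idx 2), next='a' -> output (2, 'a'), add 'ba' as idx 4
Step 5: w='a' (idx 1), next='b' -> output (1, 'b'), add 'ab' as idx 5
Step 6: w='aa' (idx 3), next='b' -> output (3, 'b'), add 'aab' as idx 6
Step 7: w='ab' (idx 5), next='b' -> output (5, 'b'), add 'abb' as idx 7


Encoded: [(0, 'a'), (0, 'b'), (1, 'a'), (2, 'a'), (1, 'b'), (3, 'b'), (5, 'b')]


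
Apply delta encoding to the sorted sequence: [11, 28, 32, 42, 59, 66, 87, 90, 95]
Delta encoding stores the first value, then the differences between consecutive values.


First value: 11
Deltas:
  28 - 11 = 17
  32 - 28 = 4
  42 - 32 = 10
  59 - 42 = 17
  66 - 59 = 7
  87 - 66 = 21
  90 - 87 = 3
  95 - 90 = 5


Delta encoded: [11, 17, 4, 10, 17, 7, 21, 3, 5]


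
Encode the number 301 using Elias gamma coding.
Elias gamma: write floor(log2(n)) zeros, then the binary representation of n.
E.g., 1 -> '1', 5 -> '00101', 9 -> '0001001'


num_bits = floor(log2(301)) + 1 = 9
leading_zeros = num_bits - 1 = 8
binary(301) = 100101101

Elias gamma(301) = '00000000' + '100101101' = 00000000100101101 (17 bits)


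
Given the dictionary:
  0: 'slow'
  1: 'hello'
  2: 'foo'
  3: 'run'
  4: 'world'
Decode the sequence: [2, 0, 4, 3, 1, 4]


Look up each index in the dictionary:
  2 -> 'foo'
  0 -> 'slow'
  4 -> 'world'
  3 -> 'run'
  1 -> 'hello'
  4 -> 'world'

Decoded: "foo slow world run hello world"


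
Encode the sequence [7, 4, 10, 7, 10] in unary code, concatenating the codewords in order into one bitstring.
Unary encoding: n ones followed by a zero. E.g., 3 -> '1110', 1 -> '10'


Encode each number as n ones followed by a terminating 0:
  7 -> 11111110 (8 bits)
  4 -> 11110 (5 bits)
  10 -> 11111111110 (11 bits)
  7 -> 11111110 (8 bits)
  10 -> 11111111110 (11 bits)
Total length = 8 + 5 + 11 + 8 + 11 = 43 bits.

Unary([7, 4, 10, 7, 10]) = 1111111011110111111111101111111011111111110 (43 bits)


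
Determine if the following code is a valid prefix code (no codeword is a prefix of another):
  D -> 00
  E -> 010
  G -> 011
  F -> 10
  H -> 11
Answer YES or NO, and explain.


Checking each pair (does one codeword prefix another?):
  D='00' vs E='010': no prefix
  D='00' vs G='011': no prefix
  D='00' vs F='10': no prefix
  D='00' vs H='11': no prefix
  E='010' vs D='00': no prefix
  E='010' vs G='011': no prefix
  E='010' vs F='10': no prefix
  E='010' vs H='11': no prefix
  G='011' vs D='00': no prefix
  G='011' vs E='010': no prefix
  G='011' vs F='10': no prefix
  G='011' vs H='11': no prefix
  F='10' vs D='00': no prefix
  F='10' vs E='010': no prefix
  F='10' vs G='011': no prefix
  F='10' vs H='11': no prefix
  H='11' vs D='00': no prefix
  H='11' vs E='010': no prefix
  H='11' vs G='011': no prefix
  H='11' vs F='10': no prefix
No violation found over all pairs.

YES -- this is a valid prefix code. No codeword is a prefix of any other codeword.


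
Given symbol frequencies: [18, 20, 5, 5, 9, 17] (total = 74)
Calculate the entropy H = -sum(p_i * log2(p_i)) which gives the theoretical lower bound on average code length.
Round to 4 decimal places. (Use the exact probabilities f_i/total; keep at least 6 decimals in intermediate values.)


Per-symbol terms -p_i * log2(p_i) with p_i = f_i/74:
  p = 18/74 = 0.243243: log2(p) = -2.039528, -p*log2(p) = 0.496101
  p = 20/74 = 0.270270: log2(p) = -1.887525, -p*log2(p) = 0.510142
  p = 5/74 = 0.067568: log2(p) = -3.887525, -p*log2(p) = 0.262671
  p = 5/74 = 0.067568: log2(p) = -3.887525, -p*log2(p) = 0.262671
  p = 9/74 = 0.121622: log2(p) = -3.039528, -p*log2(p) = 0.369672
  p = 17/74 = 0.229730: log2(p) = -2.121991, -p*log2(p) = 0.487484
H = 0.496101 + 0.510142 + 0.262671 + 0.262671 + 0.369672 + 0.487484 = 2.388741

H = 2.3887 bits/symbol


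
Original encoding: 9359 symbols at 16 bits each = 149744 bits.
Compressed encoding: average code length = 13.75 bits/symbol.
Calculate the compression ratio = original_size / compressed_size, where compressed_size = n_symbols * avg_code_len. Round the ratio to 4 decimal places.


original_size = n_symbols * orig_bits = 9359 * 16 = 149744 bits
compressed_size = n_symbols * avg_code_len = 9359 * 13.75 = 128686.25 bits
ratio = original_size / compressed_size = 149744 / 128686.25 = 1.1636

Compression ratio = 1.1636
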